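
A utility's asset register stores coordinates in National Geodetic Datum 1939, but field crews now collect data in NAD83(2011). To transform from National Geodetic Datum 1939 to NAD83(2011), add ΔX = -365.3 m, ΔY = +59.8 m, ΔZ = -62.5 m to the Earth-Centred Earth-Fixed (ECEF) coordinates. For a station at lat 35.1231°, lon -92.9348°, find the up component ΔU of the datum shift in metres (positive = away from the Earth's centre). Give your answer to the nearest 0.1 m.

ΔU = -69.5 m

At φ = 35.1231°, λ = -92.9348°: sin φ = 0.575335, cos φ = 0.817918, sin λ = -0.998688, cos λ = -0.051200.
ΔU = cos φ cos λ·ΔX + cos φ sin λ·ΔY + sin φ·ΔZ = (0.817918)(-0.051200)(-365.3) + (0.817918)(-0.998688)(59.8) + (0.575335)(-62.5) = -69.51 m.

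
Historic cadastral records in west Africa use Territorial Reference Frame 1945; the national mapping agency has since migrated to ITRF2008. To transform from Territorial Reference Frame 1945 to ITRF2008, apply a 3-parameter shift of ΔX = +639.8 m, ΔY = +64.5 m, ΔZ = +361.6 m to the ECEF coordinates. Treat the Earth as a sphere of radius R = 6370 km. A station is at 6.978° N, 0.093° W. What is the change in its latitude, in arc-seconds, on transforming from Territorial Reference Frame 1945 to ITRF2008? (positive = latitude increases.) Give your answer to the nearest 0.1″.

sin φ = 0.121488, cos φ = 0.992593, sin λ = -0.001623, cos λ = 0.999999.
North component: ΔN = −sin φ cos λ·ΔX − sin φ sin λ·ΔY + cos φ·ΔZ = −(0.121488)(0.999999)(639.8) − (0.121488)(-0.001623)(64.5) + (0.992593)(361.6) = 281.21 m.
1° of latitude spans πR/180 = 111177 m, so Δφ = 281.21 / 111177 × 3600 = 9.106″.

Δφ = 9.1″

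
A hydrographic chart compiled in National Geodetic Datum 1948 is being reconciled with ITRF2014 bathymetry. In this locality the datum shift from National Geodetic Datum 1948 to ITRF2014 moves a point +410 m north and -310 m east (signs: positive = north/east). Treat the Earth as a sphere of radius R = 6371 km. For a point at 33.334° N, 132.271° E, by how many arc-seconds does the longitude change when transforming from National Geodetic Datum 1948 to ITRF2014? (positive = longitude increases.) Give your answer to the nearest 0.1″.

Δλ = -12.0″

At latitude 33.334°, cos φ = 0.835481.
One radian of longitude at latitude φ spans R cos φ, so Δλ = ΔE / (R cos φ) = -310.0 / (6371000 × 0.835481) = -5.8239e-05 rad = -12.013″.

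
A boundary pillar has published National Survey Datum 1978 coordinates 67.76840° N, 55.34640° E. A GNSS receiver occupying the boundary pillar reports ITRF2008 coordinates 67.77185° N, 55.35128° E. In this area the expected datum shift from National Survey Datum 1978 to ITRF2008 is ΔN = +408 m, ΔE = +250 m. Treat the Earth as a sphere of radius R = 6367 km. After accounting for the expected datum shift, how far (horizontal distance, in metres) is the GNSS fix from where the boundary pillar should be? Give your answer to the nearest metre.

51 m

Observed coordinate differences: Δφ = +0.00345°, Δλ = +0.00488°.
Converting to metres (1° lat = 111125 m, cos φ = 0.378351): observed ΔN = 383.4 m, observed ΔE = 205.2 m.
Subtracting the expected shift leaves a residual of 383.4 − (408) = -24.6 m north and 205.2 − (250) = -44.8 m east.
Residual distance = √((-24.6)² + (-44.8)²) = 51.1 m.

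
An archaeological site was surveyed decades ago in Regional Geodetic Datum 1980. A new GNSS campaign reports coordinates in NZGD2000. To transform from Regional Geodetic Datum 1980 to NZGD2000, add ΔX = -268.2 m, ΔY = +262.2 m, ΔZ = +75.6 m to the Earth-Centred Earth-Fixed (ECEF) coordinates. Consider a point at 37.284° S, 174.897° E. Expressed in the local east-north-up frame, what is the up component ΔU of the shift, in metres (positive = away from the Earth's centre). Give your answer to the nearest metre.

ΔU = 185 m

The local up (radial) axis is (cos φ cos λ, cos φ sin λ, sin φ), giving ΔU = 212.546 + 18.556 − 45.796 = 185.31 m.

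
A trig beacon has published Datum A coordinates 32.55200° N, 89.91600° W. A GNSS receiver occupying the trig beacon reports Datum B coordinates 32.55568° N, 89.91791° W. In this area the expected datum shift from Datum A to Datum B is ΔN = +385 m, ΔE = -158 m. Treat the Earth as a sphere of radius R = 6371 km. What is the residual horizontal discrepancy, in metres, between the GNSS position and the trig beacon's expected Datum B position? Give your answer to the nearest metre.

Observed coordinate differences: Δφ = +0.00368°, Δλ = -0.00191°.
Converting to metres (1° lat = 111195 m, cos φ = 0.842903): observed ΔN = 409.2 m, observed ΔE = -179.0 m.
Subtracting the expected shift leaves a residual of 409.2 − (385) = 24.2 m north and -179.0 − (-158) = -21.0 m east.
Residual distance = √(24.2² + (-21.0)²) = 32.1 m.

32 m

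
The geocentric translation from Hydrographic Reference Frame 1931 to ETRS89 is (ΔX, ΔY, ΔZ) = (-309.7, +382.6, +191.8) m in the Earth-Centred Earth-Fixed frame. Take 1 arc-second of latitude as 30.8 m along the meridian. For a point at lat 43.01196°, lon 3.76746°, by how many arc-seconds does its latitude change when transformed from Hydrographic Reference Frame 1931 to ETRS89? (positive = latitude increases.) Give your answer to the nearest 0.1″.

Δφ = 10.8″

sin φ = 0.682151, cos φ = 0.731211, sin λ = 0.065707, cos λ = 0.997839.
North component: ΔN = −sin φ cos λ·ΔX − sin φ sin λ·ΔY + cos φ·ΔZ = −(0.682151)(0.997839)(-309.7) − (0.682151)(0.065707)(382.6) + (0.731211)(191.8) = 333.90 m.
1° of latitude spans 3600 × 30.80 = 110880 m, so Δφ = 333.90 / 110880 × 3600 = 10.841″.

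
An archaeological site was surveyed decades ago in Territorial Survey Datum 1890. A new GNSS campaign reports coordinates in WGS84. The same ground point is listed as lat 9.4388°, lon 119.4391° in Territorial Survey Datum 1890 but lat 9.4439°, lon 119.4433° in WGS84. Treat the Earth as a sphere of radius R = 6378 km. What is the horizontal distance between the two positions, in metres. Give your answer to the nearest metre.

Δφ = 9.4439° − 9.4388° = +0.0051°; Δλ = 119.4433° − 119.4391° = +0.0042°.
1° along a meridian = πR/180 = 111317 m.
ΔN = Δφ × 111317 = 567.7 m; ΔE = Δλ × 111317 × cos(9.4388°) = +0.0042 × 111317 × 0.986461 = 461.2 m.
Distance = √(ΔE² + ΔN²) = √(461.2² + 567.7²) = 731.4 m.

731 m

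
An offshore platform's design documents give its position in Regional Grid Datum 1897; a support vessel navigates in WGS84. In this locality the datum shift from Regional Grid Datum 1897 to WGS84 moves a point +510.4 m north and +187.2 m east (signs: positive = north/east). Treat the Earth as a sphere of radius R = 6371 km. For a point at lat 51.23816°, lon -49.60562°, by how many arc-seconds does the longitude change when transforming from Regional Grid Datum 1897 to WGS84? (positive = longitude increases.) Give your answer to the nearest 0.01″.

Δλ = 9.68″

At latitude 51.23816°, cos φ = 0.626085.
One radian of longitude at latitude φ spans R cos φ, so Δλ = ΔE / (R cos φ) = 187.2 / (6371000 × 0.626085) = 4.6932e-05 rad = 9.680″.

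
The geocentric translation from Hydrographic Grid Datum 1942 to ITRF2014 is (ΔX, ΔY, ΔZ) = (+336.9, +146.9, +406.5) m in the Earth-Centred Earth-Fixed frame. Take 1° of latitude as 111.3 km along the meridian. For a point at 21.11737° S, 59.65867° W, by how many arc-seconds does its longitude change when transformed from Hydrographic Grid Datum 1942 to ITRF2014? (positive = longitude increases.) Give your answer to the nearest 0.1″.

sin φ = -0.360280, cos φ = 0.932844, sin λ = -0.863031, cos λ = 0.505150.
East component: ΔE = −sin λ·ΔX + cos λ·ΔY = −(-0.863031)(336.9) + (0.505150)(146.9) = 364.96 m.
1° of latitude spans 111300 m; at latitude φ, 1° of longitude spans that × cos φ = 103825.6 m, so Δλ = 364.96 / 103825.6 × 3600 = 12.655″.

Δλ = 12.7″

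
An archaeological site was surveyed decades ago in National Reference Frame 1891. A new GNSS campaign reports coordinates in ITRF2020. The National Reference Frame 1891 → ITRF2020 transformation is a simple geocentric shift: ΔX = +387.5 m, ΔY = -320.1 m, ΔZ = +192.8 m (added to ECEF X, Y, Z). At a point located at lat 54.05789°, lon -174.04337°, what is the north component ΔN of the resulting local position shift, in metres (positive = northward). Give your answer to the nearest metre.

The local north axis is (−sin φ cos λ, −sin φ sin λ, cos φ), giving ΔN = 312.030 − 26.894 + 113.167 = 398.30 m.

ΔN = 398 m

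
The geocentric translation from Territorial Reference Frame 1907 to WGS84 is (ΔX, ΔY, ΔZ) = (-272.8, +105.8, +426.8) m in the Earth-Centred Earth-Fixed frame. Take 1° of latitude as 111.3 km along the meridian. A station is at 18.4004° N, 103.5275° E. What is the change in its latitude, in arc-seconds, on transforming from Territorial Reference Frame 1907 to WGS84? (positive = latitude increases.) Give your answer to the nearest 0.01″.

Δφ = 11.40″

sin φ = 0.315656, cos φ = 0.948874, sin λ = 0.972258, cos λ = -0.233912.
North component: ΔN = −sin φ cos λ·ΔX − sin φ sin λ·ΔY + cos φ·ΔZ = −(0.315656)(-0.233912)(-272.8) − (0.315656)(0.972258)(105.8) + (0.948874)(426.8) = 352.37 m.
1° of latitude spans 111300 m, so Δφ = 352.37 / 111300 × 3600 = 11.397″.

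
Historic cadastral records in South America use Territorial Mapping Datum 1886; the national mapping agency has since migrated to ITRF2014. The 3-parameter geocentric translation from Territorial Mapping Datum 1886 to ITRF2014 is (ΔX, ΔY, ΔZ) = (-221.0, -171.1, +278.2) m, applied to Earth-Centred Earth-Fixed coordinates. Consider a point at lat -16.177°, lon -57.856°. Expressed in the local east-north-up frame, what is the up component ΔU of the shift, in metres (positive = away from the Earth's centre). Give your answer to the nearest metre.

ΔU = -51 m

The local up (radial) axis is (cos φ cos λ, cos φ sin λ, sin φ), giving ΔU = -112.927 + 139.137 − 77.508 = -51.30 m.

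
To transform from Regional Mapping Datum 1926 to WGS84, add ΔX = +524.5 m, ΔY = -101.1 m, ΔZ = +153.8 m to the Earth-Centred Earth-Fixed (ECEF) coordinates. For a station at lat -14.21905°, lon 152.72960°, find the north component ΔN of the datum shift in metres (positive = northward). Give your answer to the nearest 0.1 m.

ΔN = 23.2 m

At φ = -14.21905°, λ = 152.72960°: sin φ = -0.245630, cos φ = 0.969364, sin λ = 0.458190, cos λ = -0.888854.
ΔN = −sin φ cos λ·ΔX − sin φ sin λ·ΔY + cos φ·ΔZ = −(-0.245630)(-0.888854)(524.5) − (-0.245630)(0.458190)(-101.1) + (0.969364)(153.8) = 23.20 m.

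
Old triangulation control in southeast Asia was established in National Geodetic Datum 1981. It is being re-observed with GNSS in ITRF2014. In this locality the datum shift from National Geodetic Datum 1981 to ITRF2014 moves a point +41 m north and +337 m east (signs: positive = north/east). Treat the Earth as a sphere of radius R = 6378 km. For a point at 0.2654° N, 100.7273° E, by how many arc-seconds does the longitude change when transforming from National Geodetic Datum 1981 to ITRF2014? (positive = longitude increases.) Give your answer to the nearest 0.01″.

At latitude 0.2654°, cos φ = 0.999989.
One radian of longitude at latitude φ spans R cos φ, so Δλ = ΔE / (R cos φ) = 337.0 / (6378000 × 0.999989) = 5.2838e-05 rad = 10.899″.

Δλ = 10.90″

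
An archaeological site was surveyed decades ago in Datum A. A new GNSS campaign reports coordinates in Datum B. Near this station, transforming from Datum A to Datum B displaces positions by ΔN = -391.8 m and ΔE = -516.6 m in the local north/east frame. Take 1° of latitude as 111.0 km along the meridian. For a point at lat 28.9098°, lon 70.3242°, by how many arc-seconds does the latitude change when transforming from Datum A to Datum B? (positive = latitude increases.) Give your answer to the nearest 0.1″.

1° of latitude = 111.0 km, so Δφ = -391.8 / 111000 = -0.0035297° = -12.707″.

Δφ = -12.7″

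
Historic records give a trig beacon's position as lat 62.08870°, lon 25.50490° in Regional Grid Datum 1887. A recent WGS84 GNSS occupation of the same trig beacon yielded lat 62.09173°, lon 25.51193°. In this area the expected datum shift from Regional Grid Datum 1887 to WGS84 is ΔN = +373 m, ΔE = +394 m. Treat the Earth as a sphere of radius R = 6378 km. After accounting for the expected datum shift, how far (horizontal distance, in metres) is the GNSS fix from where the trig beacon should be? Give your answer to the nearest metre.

45 m

Observed coordinate differences: Δφ = +0.00303°, Δλ = +0.00703°.
Converting to metres (1° lat = 111317 m, cos φ = 0.468104): observed ΔN = 337.3 m, observed ΔE = 366.3 m.
Subtracting the expected shift leaves a residual of 337.3 − (373) = -35.7 m north and 366.3 − (394) = -27.7 m east.
Residual distance = √((-35.7)² + (-27.7)²) = 45.2 m.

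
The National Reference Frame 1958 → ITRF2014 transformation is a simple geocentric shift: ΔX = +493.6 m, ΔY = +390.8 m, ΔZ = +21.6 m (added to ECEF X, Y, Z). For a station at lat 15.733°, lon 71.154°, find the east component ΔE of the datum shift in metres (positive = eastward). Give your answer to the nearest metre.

The local east axis at (φ, λ) is (−sin λ, cos λ, 0), so ΔE = −sin(71.154°)·493.6 + cos(71.154°)·390.8 = -340.90 m.

ΔE = -341 m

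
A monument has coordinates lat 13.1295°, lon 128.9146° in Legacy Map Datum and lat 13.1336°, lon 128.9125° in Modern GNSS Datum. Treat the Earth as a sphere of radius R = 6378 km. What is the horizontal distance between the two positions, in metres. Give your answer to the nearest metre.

Δφ = 13.1336° − 13.1295° = +0.0041°; Δλ = 128.9125° − 128.9146° = -0.0021°.
1° along a meridian = πR/180 = 111317 m.
ΔN = Δφ × 111317 = 456.4 m; ΔE = Δλ × 111317 × cos(13.1295°) = -0.0021 × 111317 × 0.973859 = -227.7 m.
Distance = √(ΔE² + ΔN²) = √((-227.7)² + 456.4²) = 510.0 m.

510 m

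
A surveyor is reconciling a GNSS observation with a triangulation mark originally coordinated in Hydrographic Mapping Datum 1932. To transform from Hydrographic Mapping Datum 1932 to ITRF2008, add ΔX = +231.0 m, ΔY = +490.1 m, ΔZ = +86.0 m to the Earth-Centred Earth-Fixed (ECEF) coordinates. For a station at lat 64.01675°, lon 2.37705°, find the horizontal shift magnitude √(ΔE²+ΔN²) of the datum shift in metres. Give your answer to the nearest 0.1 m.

515.6 m

The local east axis at (φ, λ) is (−sin λ, cos λ, 0), so ΔE = −sin(2.37705°)·231.0 + cos(2.37705°)·490.1 = 480.10 m.
The local north axis is (−sin φ cos λ, −sin φ sin λ, cos φ), giving ΔN = -207.472 − 18.272 + 37.677 = -188.07 m.
Horizontal magnitude = √(ΔE² + ΔN²) = √(480.10² + (-188.07)²) = 515.62 m.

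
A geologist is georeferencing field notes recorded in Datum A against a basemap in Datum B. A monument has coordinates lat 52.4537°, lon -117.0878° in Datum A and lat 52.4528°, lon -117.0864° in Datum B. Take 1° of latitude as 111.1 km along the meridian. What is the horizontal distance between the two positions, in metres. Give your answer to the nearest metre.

138 m

Δφ = 52.4528° − 52.4537° = -0.0009°; Δλ = -117.0864° − -117.0878° = +0.0014°.
ΔN = Δφ × 111100 = -100.0 m; ΔE = Δλ × 111100 × cos(52.4537°) = +0.0014 × 111100 × 0.609402 = 94.8 m.
Distance = √(ΔE² + ΔN²) = √(94.8² + (-100.0)²) = 137.8 m.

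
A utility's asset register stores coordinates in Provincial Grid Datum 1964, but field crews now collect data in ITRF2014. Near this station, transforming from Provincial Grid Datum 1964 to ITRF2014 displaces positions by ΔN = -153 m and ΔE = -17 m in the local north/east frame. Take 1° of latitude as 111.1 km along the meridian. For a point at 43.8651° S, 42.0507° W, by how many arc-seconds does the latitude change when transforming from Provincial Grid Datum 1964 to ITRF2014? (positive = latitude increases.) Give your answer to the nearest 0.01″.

Δφ = -4.96″

1° of latitude = 111.1 km, so Δφ = -153.0 / 111100 = -0.0013771° = -4.958″.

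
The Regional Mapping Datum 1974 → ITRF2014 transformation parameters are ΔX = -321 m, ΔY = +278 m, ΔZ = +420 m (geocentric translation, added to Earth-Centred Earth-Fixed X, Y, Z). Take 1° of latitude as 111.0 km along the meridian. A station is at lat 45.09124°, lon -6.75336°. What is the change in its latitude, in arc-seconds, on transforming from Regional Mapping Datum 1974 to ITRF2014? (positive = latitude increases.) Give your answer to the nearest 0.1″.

Δφ = 17.7″

sin φ = 0.708232, cos φ = 0.705980, sin λ = -0.117596, cos λ = 0.993062.
North component: ΔN = −sin φ cos λ·ΔX − sin φ sin λ·ΔY + cos φ·ΔZ = −(0.708232)(0.993062)(-321) − (0.708232)(-0.117596)(278) + (0.705980)(420) = 545.43 m.
1° of latitude spans 111000 m, so Δφ = 545.43 / 111000 × 3600 = 17.690″.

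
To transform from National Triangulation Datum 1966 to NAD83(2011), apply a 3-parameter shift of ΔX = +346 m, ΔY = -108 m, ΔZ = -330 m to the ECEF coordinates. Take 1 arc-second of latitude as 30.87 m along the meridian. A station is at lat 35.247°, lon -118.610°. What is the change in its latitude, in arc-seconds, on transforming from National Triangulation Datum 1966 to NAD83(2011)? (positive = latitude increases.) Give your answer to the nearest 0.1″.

sin φ = 0.577102, cos φ = 0.816672, sin λ = -0.877899, cos λ = -0.478845.
North component: ΔN = −sin φ cos λ·ΔX − sin φ sin λ·ΔY + cos φ·ΔZ = −(0.577102)(-0.478845)(346) − (0.577102)(-0.877899)(-108) + (0.816672)(-330) = -228.60 m.
1° of latitude spans 3600 × 30.87 = 111132 m, so Δφ = -228.60 / 111132 × 3600 = -7.405″.

Δφ = -7.4″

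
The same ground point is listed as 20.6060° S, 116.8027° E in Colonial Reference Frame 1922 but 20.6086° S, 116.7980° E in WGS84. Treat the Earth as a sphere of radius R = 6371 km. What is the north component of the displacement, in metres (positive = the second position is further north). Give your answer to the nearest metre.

ΔN = -289 m

Δφ = -20.6086° − -20.6060° = -0.0026°; Δλ = 116.7980° − 116.8027° = -0.0047°.
1° along a meridian = πR/180 = 111195 m.
ΔN = Δφ × 111195 = -289.1 m; ΔE = Δλ × 111195 × cos(-20.6060°) = -0.0047 × 111195 × 0.936023 = -489.2 m.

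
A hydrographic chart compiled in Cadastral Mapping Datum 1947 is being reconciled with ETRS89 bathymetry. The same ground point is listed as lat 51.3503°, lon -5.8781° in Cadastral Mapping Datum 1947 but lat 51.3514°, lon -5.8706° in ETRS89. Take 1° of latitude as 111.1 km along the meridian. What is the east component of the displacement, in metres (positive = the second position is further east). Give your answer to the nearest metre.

ΔE = 520 m

Δφ = 51.3514° − 51.3503° = +0.0011°; Δλ = -5.8706° − -5.8781° = +0.0075°.
ΔN = Δφ × 111100 = 122.2 m; ΔE = Δλ × 111100 × cos(51.3503°) = +0.0075 × 111100 × 0.624557 = 520.4 m.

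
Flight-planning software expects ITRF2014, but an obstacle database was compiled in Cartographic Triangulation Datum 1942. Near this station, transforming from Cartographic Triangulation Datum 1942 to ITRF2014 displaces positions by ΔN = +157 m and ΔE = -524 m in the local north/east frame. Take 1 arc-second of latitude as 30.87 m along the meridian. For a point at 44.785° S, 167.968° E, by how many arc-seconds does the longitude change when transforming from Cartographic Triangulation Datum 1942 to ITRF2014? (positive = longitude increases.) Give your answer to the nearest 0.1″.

Δλ = -23.9″

At latitude -44.785°, cos φ = 0.709755.
1″ of longitude at this latitude = 30.87 × cos φ = 21.9101 m, so Δλ = -524.0 / 21.9101 = -23.916″.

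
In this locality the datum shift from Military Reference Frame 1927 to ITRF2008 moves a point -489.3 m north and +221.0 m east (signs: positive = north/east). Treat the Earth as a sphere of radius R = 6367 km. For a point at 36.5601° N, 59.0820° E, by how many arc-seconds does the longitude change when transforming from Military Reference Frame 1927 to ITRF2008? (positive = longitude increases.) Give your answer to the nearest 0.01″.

Δλ = 8.91″

At latitude 36.5601°, cos φ = 0.803232.
One radian of longitude at latitude φ spans R cos φ, so Δλ = ΔE / (R cos φ) = 221.0 / (6367000 × 0.803232) = 4.3213e-05 rad = 8.913″.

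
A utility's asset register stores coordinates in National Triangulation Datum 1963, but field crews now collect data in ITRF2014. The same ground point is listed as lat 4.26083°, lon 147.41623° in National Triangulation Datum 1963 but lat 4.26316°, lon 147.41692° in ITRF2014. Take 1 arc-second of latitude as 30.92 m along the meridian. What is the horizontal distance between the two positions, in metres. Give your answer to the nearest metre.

270 m

Δφ = 4.26316° − 4.26083° = +0.00233°; Δλ = 147.41692° − 147.41623° = +0.00069°.
1° of latitude = 3600 × 30.92 = 111312 m.
ΔN = Δφ × 111312 = 259.4 m; ΔE = Δλ × 111312 × cos(4.26083°) = +0.00069 × 111312 × 0.997236 = 76.6 m.
Distance = √(ΔE² + ΔN²) = √(76.6² + 259.4²) = 270.4 m.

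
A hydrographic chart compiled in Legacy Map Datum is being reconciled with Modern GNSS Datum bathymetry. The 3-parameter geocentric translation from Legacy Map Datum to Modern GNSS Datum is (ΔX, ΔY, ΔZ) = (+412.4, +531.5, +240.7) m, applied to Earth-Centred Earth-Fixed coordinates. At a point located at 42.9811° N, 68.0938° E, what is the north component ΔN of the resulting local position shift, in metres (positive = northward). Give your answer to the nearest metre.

The local north axis is (−sin φ cos λ, −sin φ sin λ, cos φ), giving ΔN = -104.896 − 336.190 + 176.091 = -265.00 m.

ΔN = -265 m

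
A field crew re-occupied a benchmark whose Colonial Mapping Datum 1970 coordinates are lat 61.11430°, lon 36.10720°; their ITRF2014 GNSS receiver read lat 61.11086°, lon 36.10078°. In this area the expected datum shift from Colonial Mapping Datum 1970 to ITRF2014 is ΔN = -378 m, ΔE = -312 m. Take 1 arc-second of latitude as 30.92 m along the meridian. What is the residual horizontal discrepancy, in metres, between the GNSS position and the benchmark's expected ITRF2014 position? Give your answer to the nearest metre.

Observed coordinate differences: Δφ = -0.00344°, Δλ = -0.00642°.
Converting to metres (1° lat = 111312 m, cos φ = 0.483064): observed ΔN = -382.9 m, observed ΔE = -345.2 m.
Subtracting the expected shift leaves a residual of -382.9 − (-378) = -4.9 m north and -345.2 − (-312) = -33.2 m east.
Residual distance = √((-4.9)² + (-33.2)²) = 33.6 m.

34 m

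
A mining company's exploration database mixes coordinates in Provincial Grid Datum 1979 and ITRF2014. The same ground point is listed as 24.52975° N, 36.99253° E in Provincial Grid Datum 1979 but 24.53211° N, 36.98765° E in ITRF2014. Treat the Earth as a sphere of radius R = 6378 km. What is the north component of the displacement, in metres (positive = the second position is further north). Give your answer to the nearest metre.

ΔN = 263 m

Δφ = 24.53211° − 24.52975° = +0.00236°; Δλ = 36.98765° − 36.99253° = -0.00488°.
1° along a meridian = πR/180 = 111317 m.
ΔN = Δφ × 111317 = 262.7 m; ΔE = Δλ × 111317 × cos(24.52975°) = -0.00488 × 111317 × 0.909746 = -494.2 m.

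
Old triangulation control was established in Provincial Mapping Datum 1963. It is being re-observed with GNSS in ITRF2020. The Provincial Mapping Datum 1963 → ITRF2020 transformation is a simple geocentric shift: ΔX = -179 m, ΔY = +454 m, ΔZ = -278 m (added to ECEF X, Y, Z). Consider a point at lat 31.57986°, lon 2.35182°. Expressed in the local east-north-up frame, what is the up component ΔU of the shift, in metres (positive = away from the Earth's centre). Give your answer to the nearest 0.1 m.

At φ = 31.57986°, λ = 2.35182°: sin φ = 0.523686, cos φ = 0.851911, sin λ = 0.041035, cos λ = 0.999158.
ΔU = cos φ cos λ·ΔX + cos φ sin λ·ΔY + sin φ·ΔZ = (0.851911)(0.999158)(-179) + (0.851911)(0.041035)(454) + (0.523686)(-278) = -282.08 m.

ΔU = -282.1 m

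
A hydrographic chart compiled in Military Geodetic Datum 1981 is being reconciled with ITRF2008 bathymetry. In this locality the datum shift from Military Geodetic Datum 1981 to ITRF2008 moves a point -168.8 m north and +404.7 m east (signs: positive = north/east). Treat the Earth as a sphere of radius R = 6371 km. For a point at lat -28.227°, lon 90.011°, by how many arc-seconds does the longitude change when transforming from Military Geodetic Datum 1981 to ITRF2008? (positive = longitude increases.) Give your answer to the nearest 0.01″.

At latitude -28.227°, cos φ = 0.881081.
One radian of longitude at latitude φ spans R cos φ, so Δλ = ΔE / (R cos φ) = 404.7 / (6371000 × 0.881081) = 7.2096e-05 rad = 14.871″.

Δλ = 14.87″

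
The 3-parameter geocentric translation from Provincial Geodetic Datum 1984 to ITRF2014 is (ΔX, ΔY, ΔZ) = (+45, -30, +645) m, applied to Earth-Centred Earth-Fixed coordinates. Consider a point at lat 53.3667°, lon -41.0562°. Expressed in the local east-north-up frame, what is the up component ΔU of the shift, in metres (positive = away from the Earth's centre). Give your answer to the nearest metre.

At φ = 53.3667°, λ = -41.0562°: sin φ = 0.802471, cos φ = 0.596691, sin λ = -0.656799, cos λ = 0.754066.
ΔU = cos φ cos λ·ΔX + cos φ sin λ·ΔY + sin φ·ΔZ = (0.596691)(0.754066)(45) + (0.596691)(-0.656799)(-30) + (0.802471)(645) = 549.60 m.

ΔU = 550 m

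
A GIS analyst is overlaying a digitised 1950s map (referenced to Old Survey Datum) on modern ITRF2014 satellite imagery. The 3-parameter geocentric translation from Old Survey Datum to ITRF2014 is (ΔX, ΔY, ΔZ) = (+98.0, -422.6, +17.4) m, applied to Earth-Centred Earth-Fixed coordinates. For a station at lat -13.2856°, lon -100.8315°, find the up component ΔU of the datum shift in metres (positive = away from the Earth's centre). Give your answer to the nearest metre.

At φ = -13.2856°, λ = -100.8315°: sin φ = -0.229805, cos φ = 0.973237, sin λ = -0.982184, cos λ = -0.187921.
ΔU = cos φ cos λ·ΔX + cos φ sin λ·ΔY + sin φ·ΔZ = (0.973237)(-0.187921)(98.0) + (0.973237)(-0.982184)(-422.6) + (-0.229805)(17.4) = 382.04 m.

ΔU = 382 m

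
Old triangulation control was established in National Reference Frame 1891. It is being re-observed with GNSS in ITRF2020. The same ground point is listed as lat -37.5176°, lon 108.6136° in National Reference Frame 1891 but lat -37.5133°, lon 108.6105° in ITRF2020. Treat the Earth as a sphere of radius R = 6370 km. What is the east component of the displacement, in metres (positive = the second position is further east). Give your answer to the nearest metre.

ΔE = -273 m

Δφ = -37.5133° − -37.5176° = +0.0043°; Δλ = 108.6105° − 108.6136° = -0.0031°.
1° along a meridian = πR/180 = 111177 m.
ΔN = Δφ × 111177 = 478.1 m; ΔE = Δλ × 111177 × cos(-37.5176°) = -0.0031 × 111177 × 0.793166 = -273.4 m.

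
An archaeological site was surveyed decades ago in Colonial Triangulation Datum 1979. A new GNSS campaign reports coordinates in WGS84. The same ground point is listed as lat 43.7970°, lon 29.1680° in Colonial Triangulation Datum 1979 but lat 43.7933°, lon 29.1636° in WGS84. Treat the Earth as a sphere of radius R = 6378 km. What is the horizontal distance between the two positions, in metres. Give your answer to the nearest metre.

Δφ = 43.7933° − 43.7970° = -0.0037°; Δλ = 29.1636° − 29.1680° = -0.0044°.
1° along a meridian = πR/180 = 111317 m.
ΔN = Δφ × 111317 = -411.9 m; ΔE = Δλ × 111317 × cos(43.7970°) = -0.0044 × 111317 × 0.721796 = -353.5 m.
Distance = √(ΔE² + ΔN²) = √((-353.5)² + (-411.9)²) = 542.8 m.

543 m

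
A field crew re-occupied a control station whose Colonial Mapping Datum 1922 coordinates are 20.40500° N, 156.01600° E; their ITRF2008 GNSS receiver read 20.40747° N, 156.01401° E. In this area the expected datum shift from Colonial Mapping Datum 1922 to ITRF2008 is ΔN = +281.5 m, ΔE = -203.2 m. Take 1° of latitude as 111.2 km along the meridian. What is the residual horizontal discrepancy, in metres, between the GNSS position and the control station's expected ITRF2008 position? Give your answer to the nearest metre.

8 m

Observed coordinate differences: Δφ = +0.00247°, Δλ = -0.00199°.
Converting to metres (1° lat = 111200 m, cos φ = 0.937252): observed ΔN = 274.7 m, observed ΔE = -207.4 m.
Subtracting the expected shift leaves a residual of 274.7 − (281.5) = -6.8 m north and -207.4 − (-203.2) = -4.2 m east.
Residual distance = √((-6.8)² + (-4.2)²) = 8.0 m.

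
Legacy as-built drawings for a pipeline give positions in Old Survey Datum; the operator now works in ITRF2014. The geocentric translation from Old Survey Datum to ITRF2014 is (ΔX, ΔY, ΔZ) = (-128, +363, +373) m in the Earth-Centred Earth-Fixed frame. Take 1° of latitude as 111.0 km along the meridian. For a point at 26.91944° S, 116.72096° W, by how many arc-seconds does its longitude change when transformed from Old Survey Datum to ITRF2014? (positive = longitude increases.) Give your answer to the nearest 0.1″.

sin φ = -0.452737, cos φ = 0.891644, sin λ = -0.893207, cos λ = -0.449646.
East component: ΔE = −sin λ·ΔX + cos λ·ΔY = −(-0.893207)(-128) + (-0.449646)(363) = -277.55 m.
1° of latitude spans 111000 m; at latitude φ, 1° of longitude spans that × cos φ = 98972.5 m, so Δλ = -277.55 / 98972.5 × 3600 = -10.096″.

Δλ = -10.1″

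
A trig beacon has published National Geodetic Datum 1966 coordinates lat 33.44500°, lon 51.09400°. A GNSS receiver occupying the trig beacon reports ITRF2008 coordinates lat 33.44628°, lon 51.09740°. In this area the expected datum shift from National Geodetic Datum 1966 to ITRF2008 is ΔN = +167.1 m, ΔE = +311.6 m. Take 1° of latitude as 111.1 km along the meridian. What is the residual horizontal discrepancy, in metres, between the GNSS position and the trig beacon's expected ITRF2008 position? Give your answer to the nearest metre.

Observed coordinate differences: Δφ = +0.00128°, Δλ = +0.00340°.
Converting to metres (1° lat = 111100 m, cos φ = 0.834415): observed ΔN = 142.2 m, observed ΔE = 315.2 m.
Subtracting the expected shift leaves a residual of 142.2 − (167.1) = -24.9 m north and 315.2 − (311.6) = 3.6 m east.
Residual distance = √((-24.9)² + 3.6²) = 25.1 m.

25 m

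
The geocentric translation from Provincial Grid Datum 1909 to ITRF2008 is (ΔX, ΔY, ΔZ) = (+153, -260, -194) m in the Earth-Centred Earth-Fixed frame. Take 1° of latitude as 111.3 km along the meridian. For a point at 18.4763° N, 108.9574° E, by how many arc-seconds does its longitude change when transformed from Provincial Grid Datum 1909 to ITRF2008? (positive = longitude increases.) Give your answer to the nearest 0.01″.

sin φ = 0.316912, cos φ = 0.948455, sin λ = 0.945760, cos λ = -0.324865.
East component: ΔE = −sin λ·ΔX + cos λ·ΔY = −(0.945760)(153) + (-0.324865)(-260) = -60.24 m.
1° of latitude spans 111300 m; at latitude φ, 1° of longitude spans that × cos φ = 105563.0 m, so Δλ = -60.24 / 105563.0 × 3600 = -2.054″.

Δλ = -2.05″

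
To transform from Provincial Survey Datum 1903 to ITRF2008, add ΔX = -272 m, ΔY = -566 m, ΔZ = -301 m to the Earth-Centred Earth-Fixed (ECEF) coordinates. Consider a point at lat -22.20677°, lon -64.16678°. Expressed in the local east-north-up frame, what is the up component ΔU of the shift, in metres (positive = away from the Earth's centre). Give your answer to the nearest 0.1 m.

At φ = -22.20677°, λ = -64.16678°: sin φ = -0.377950, cos φ = 0.925826, sin λ = -0.900066, cos λ = 0.435753.
ΔU = cos φ cos λ·ΔX + cos φ sin λ·ΔY + sin φ·ΔZ = (0.925826)(0.435753)(-272) + (0.925826)(-0.900066)(-566) + (-0.377950)(-301) = 475.68 m.

ΔU = 475.7 m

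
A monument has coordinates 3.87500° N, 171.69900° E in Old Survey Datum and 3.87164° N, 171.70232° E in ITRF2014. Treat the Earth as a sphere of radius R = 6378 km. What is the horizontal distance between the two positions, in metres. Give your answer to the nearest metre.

Δφ = 3.87164° − 3.87500° = -0.00336°; Δλ = 171.70232° − 171.69900° = +0.00332°.
1° along a meridian = πR/180 = 111317 m.
ΔN = Δφ × 111317 = -374.0 m; ΔE = Δλ × 111317 × cos(3.87500°) = +0.00332 × 111317 × 0.997714 = 368.7 m.
Distance = √(ΔE² + ΔN²) = √(368.7² + (-374.0)²) = 525.2 m.

525 m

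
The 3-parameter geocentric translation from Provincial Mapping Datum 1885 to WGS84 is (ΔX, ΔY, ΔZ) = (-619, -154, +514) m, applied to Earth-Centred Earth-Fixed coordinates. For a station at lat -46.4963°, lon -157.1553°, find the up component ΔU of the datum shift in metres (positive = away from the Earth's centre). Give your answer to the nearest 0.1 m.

The local up (radial) axis is (cos φ cos λ, cos φ sin λ, sin φ), giving ΔU = 392.696 + 41.158 − 372.820 = 61.03 m.

ΔU = 61.0 m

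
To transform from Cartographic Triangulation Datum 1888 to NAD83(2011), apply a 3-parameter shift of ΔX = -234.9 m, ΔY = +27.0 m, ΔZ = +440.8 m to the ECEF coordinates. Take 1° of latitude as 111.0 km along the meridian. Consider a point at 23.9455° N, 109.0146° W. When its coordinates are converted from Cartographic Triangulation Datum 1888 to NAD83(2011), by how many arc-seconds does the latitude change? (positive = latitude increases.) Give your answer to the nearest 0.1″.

sin φ = 0.405867, cos φ = 0.913932, sin λ = -0.945436, cos λ = -0.325809.
North component: ΔN = −sin φ cos λ·ΔX − sin φ sin λ·ΔY + cos φ·ΔZ = −(0.405867)(-0.325809)(-234.9) − (0.405867)(-0.945436)(27.0) + (0.913932)(440.8) = 382.16 m.
1° of latitude spans 111000 m, so Δφ = 382.16 / 111000 × 3600 = 12.394″.

Δφ = 12.4″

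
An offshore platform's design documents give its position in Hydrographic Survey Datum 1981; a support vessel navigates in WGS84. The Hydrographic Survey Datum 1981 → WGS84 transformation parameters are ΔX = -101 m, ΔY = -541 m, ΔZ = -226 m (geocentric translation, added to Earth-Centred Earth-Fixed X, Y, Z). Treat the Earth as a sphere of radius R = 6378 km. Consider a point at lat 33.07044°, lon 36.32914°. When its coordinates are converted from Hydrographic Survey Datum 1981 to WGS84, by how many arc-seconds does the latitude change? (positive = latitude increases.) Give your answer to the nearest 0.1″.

sin φ = 0.545670, cos φ = 0.838000, sin λ = 0.592423, cos λ = 0.805627.
North component: ΔN = −sin φ cos λ·ΔX − sin φ sin λ·ΔY + cos φ·ΔZ = −(0.545670)(0.805627)(-101) − (0.545670)(0.592423)(-541) + (0.838000)(-226) = 29.90 m.
1° of latitude spans πR/180 = 111317 m, so Δφ = 29.90 / 111317 × 3600 = 0.967″.

Δφ = 1.0″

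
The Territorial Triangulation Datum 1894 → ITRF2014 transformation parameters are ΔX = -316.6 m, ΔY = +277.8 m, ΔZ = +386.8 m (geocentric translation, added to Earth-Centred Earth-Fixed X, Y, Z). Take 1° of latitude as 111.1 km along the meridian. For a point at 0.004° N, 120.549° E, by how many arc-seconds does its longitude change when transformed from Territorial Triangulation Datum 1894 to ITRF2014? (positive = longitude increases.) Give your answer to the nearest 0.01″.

sin φ = 0.000070, cos φ = 1.000000, sin λ = 0.861195, cos λ = -0.508275.
East component: ΔE = −sin λ·ΔX + cos λ·ΔY = −(0.861195)(-316.6) + (-0.508275)(277.8) = 131.46 m.
1° of latitude spans 111100 m; at latitude φ, 1° of longitude spans that × cos φ = 111100.0 m, so Δλ = 131.46 / 111100.0 × 3600 = 4.260″.

Δλ = 4.26″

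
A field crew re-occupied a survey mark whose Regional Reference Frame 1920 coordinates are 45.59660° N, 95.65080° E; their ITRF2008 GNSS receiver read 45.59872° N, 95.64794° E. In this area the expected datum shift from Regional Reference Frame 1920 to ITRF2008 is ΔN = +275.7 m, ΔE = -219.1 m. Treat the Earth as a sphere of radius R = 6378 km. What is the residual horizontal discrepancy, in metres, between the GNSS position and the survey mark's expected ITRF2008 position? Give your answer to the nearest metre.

40 m

Observed coordinate differences: Δφ = +0.00212°, Δλ = -0.00286°.
Converting to metres (1° lat = 111317 m, cos φ = 0.699706): observed ΔN = 236.0 m, observed ΔE = -222.8 m.
Subtracting the expected shift leaves a residual of 236.0 − (275.7) = -39.7 m north and -222.8 − (-219.1) = -3.7 m east.
Residual distance = √((-39.7)² + (-3.7)²) = 39.9 m.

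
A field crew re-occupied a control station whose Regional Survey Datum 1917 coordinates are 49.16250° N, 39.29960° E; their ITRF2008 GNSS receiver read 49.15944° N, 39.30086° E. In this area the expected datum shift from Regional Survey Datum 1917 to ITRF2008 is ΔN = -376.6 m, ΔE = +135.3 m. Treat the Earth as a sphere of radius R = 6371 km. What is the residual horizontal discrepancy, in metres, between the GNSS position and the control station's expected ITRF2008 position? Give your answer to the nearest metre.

Observed coordinate differences: Δφ = -0.00306°, Δλ = +0.00126°.
Converting to metres (1° lat = 111195 m, cos φ = 0.653916): observed ΔN = -340.3 m, observed ΔE = 91.6 m.
Subtracting the expected shift leaves a residual of -340.3 − (-376.6) = 36.3 m north and 91.6 − (135.3) = -43.7 m east.
Residual distance = √(36.3² + (-43.7)²) = 56.8 m.

57 m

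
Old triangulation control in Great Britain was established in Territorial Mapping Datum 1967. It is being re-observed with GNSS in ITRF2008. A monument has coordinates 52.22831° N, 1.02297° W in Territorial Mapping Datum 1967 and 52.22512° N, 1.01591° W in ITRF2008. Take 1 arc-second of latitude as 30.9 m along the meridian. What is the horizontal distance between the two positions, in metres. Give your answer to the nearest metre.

598 m

Δφ = 52.22512° − 52.22831° = -0.00319°; Δλ = -1.01591° − -1.02297° = +0.00706°.
1° of latitude = 3600 × 30.90 = 111240 m.
ΔN = Δφ × 111240 = -354.9 m; ΔE = Δλ × 111240 × cos(52.22831°) = +0.00706 × 111240 × 0.612517 = 481.0 m.
Distance = √(ΔE² + ΔN²) = √(481.0² + (-354.9)²) = 597.8 m.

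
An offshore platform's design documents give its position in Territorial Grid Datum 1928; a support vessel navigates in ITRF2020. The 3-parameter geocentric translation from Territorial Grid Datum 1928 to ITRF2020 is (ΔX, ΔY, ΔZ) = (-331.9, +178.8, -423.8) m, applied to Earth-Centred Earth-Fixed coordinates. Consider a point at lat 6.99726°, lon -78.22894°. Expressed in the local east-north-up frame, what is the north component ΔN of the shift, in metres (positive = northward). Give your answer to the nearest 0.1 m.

ΔN = -391.1 m

The local north axis is (−sin φ cos λ, −sin φ sin λ, cos φ), giving ΔN = 8.248 + 21.324 − 420.644 = -391.07 m.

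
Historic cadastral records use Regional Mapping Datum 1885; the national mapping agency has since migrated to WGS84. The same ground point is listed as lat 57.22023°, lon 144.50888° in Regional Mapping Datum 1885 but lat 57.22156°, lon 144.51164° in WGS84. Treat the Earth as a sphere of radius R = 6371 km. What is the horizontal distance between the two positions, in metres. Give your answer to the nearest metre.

222 m

Δφ = 57.22156° − 57.22023° = +0.00133°; Δλ = 144.51164° − 144.50888° = +0.00276°.
1° along a meridian = πR/180 = 111195 m.
ΔN = Δφ × 111195 = 147.9 m; ΔE = Δλ × 111195 × cos(57.22023°) = +0.00276 × 111195 × 0.541411 = 166.2 m.
Distance = √(ΔE² + ΔN²) = √(166.2² + 147.9²) = 222.4 m.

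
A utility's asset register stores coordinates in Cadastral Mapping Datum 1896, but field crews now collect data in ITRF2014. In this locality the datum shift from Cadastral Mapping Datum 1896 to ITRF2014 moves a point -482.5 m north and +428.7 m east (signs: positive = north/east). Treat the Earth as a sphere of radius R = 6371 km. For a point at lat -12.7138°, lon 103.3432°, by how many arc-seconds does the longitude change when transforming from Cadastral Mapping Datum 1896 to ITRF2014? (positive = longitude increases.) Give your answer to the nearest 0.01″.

At latitude -12.7138°, cos φ = 0.975482.
One radian of longitude at latitude φ spans R cos φ, so Δλ = ΔE / (R cos φ) = 428.7 / (6371000 × 0.975482) = 6.8981e-05 rad = 14.228″.

Δλ = 14.23″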